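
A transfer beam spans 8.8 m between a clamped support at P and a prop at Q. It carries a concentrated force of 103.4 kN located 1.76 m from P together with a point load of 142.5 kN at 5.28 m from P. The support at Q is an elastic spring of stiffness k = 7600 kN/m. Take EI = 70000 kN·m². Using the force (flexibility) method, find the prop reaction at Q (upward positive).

Choose R_Q as the redundant. The primary structure is the cantilever fixed at P.
Downward deflection at the released point Q due to the loads:
  point load 103.4 at a = 1.76: Pa²(3L − a)/(6EI) = 1315/EI
  point load 142.5 at a = 5.28: Pa²(3L − a)/(6EI) = 13984/EI
  δ_0 = 15299/EI
Flexibility coefficient — unit upward force at Q: δ_{QQ} = L³/(3EI) = 227.2/EI.
With EI = 70000 kN·m²: δ_0 = 0.21856 m and δ_{QQ} = 0.003245 m/kN.
Compatibility — the spring shortens by R_Q/k under the reaction it provides: δ_0 − R_Q·δ_{QQ} = R_Q/k. With 1/k = 0.000132 m/kN, R_Q = δ_0 / (δ_{QQ} + 1/k) = 0.21856 / (0.003245 + 0.000132) = 64.73 kN.

R_Q = 64.73 kN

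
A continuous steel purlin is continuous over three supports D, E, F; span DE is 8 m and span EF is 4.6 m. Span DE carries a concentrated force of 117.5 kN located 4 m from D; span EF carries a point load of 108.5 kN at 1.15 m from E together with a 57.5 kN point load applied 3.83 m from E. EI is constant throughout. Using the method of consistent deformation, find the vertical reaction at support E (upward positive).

R_E = 201 kN

Insert a hinge at E; M_E is the redundant, and each span becomes simply supported.
Discontinuity in slope at E on the released structure — sum the simple-span end rotations:
  span DE: point load 117.5 at a = 4: Pab(L + a)/(6LEI) = 470/EI
  span EF: point load 108.5 at a = 1.15: Pab(L + b)/(6LEI) = 125.6/EI
  span EF: point load 57.5 at a = 3.83: Pab(L + b)/(6LEI) = 32.99/EI
  relative rotation θ_0 = (470 + 158.5)/EI = 628.5/EI
A unit hogging moment at E produces rotation L₁/(3EI) + L₂/(3EI) = 4.2/EI.
Compatibility: M_E·(L₁+L₂)/(3EI) = θ_0, giving M_E = 149.7 kN·m (hogging).
Span DE, ΣM about D with M_E applied at E: R_E^{DE}·8 = 470 + 149.7, so R_E^{DE} = 77.46 kN and R_D = 117.5 − 77.46 = 40.04 kN.
Span EF, ΣM about F: R_E^{EF}·4.6 = 418.6 + 149.7, so R_E^{EF} = 123.5 kN and R_F = 166 − 123.5 = 42.47 kN.
R_E = 77.46 + 123.5 = 201 kN.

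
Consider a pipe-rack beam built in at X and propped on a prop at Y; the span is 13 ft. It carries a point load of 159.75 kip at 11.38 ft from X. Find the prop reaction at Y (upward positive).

Choose R_Y as the redundant. The primary structure is the cantilever fixed at X.
Free-end deflection of the primary structure under the applied loading (downward +):
  point load 159.75 at a = 11.38: Pa²(3L − a)/(6EI) = 95235/EI
Tip deflection under a unit load at Y: L³/(3EI) = 732.3/EI.
Compatibility at Y: δ_0 − R_Y·δ_{YY} = 0, so R_Y = 95235/732.3 = 130 kip.

R_Y = 130 kip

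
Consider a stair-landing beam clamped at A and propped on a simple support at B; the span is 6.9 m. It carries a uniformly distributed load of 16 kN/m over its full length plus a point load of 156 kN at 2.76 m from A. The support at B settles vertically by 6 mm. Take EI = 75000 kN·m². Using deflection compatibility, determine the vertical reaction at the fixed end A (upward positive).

R_A = 196.7 kN

Release the roller at B. Primary structure: cantilever fixed at A.
Deflection at B on the released cantilever, summing each load's contribution:
  UDL 16: wL⁴/(8EI) = 4533/EI
  point load 156 at a = 2.76: Pa²(3L − a)/(6EI) = 3553/EI
  δ_0 = 8087/EI
Tip deflection under a unit load at B: L³/(3EI) = 109.5/EI.
With EI = 75000 kN·m²: δ_0 = 0.10782 m and δ_{BB} = 0.00146 m/kN.
Compatibility — the beam at B must follow the support down by 0.006 m: δ_0 − R_B·δ_{BB} = 0.006, so R_B = (0.10782 − 0.006)/0.00146 = 69.74 kN.
Vertical equilibrium: R_A = ΣP − R_B = 266.4 − 69.74 = 196.7 kN.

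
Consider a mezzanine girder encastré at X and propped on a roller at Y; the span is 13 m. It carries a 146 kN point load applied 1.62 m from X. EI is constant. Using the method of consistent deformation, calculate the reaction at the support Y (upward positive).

Take the reaction at Y as the redundant and release it; the primary structure is a cantilever fixed at X.
Free-end deflection of the primary structure under the applied loading (downward +):
  point load 146 at a = 1.62: Pa²(3L − a)/(6EI) = 2387/EI
Flexibility coefficient — unit upward force at Y: δ_{YY} = L³/(3EI) = 732.3/EI.
Compatibility at Y: δ_0 − R_Y·δ_{YY} = 0, so R_Y = 2387/732.3 = 3.26 kN.

R_Y = 3.26 kN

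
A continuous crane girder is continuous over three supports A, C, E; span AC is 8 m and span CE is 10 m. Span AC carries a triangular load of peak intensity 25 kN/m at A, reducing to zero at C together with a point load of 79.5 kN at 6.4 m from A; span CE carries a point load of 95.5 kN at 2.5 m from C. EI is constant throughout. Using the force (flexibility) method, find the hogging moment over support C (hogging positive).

Release continuity at C by inserting a hinge; the redundant is the internal moment M_C. The primary structure is two simply-supported spans AC and CE.
Discontinuity in slope at C on the released structure — sum the simple-span end rotations:
  span AC: triangular load, peak 25: 7w₀L³/(360EI) = 248.9/EI
  span AC: point load 79.5 at a = 6.4: Pab(L + a)/(6LEI) = 244.2/EI
  span CE: point load 95.5 at a = 2.5: Pab(L + b)/(6LEI) = 522.3/EI
  relative rotation θ_0 = (493.1 + 522.3)/EI = 1015/EI
A unit hogging moment at C produces rotation L₁/(3EI) + L₂/(3EI) = 6/EI.
Slope continuity at C: θ_0 = M_C·6/EI, so M_C = 1015/6 = 169.2 kN·m (hogging).

M_C = 169.2 kN·m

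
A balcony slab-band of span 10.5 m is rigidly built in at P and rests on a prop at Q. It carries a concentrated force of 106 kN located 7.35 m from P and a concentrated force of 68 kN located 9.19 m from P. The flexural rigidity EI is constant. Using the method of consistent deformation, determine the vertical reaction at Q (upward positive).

R_Q = 115.1 kN

Remove the prop at Q; the released (primary) structure is a cantilever built in at P.
Primary-structure tip deflection at Q by superposition:
  point load 106 at a = 7.35: Pa²(3L − a)/(6EI) = 23049/EI
  point load 68 at a = 9.19: Pa²(3L − a)/(6EI) = 21354/EI
  δ_0 = 44403/EI
Tip deflection under a unit load at Q: L³/(3EI) = 385.9/EI.
The prop prevents deflection at Q: R_Q = δ_0/δ_{QQ} = 44403/385.9 = 115.1 kN.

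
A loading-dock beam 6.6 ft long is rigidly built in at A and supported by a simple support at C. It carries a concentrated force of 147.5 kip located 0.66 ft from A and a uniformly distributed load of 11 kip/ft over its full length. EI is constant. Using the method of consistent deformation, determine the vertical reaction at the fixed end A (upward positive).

R_A = 190.7 kip

Choose R_C as the redundant. The primary structure is the cantilever fixed at A.
Free-end deflection of the primary structure under the applied loading (downward +):
  point load 147.5 at a = 0.66: Pa²(3L − a)/(6EI) = 205/EI
  UDL 11: wL⁴/(8EI) = 2609/EI
  δ_0 = 2814/EI
Flexibility coefficient — unit upward force at C: δ_{CC} = L³/(3EI) = 95.83/EI.
Compatibility at C: δ_0 − R_C·δ_{CC} = 0, so R_C = 2814/95.83 = 29.36 kip.
Vertical equilibrium: R_A = ΣP − R_C = 220.1 − 29.36 = 190.7 kip.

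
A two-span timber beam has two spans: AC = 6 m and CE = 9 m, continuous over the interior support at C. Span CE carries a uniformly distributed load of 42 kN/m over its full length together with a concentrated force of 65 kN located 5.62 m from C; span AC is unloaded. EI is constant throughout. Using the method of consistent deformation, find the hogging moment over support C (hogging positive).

M_C = 311.8 kN·m

Insert a hinge at C; M_C is the redundant, and each span becomes simply supported.
End slopes at the hinge C, treating each span as simply supported:
  span CE: UDL 42: wL³/(24EI) = 1276/EI
  span CE: point load 65 at a = 5.62: Pab(L + b)/(6LEI) = 283.1/EI
  relative rotation θ_0 = (0 + 1559)/EI = 1559/EI
A unit hogging moment at C produces rotation L₁/(3EI) + L₂/(3EI) = 5/EI.
Slope continuity at C: θ_0 = M_C·5/EI, so M_C = 1559/5 = 311.8 kN·m (hogging).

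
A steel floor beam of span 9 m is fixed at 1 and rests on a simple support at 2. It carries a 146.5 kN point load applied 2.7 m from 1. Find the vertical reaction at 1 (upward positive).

R_1 = 128.7 kN

Take the reaction at 2 as the redundant and release it; the primary structure is a cantilever fixed at 1.
Free-end deflection of the primary structure under the applied loading (downward +):
  point load 146.5 at a = 2.7: Pa²(3L − a)/(6EI) = 4325/EI
Flexibility coefficient — unit upward force at 2: δ_{22} = L³/(3EI) = 243/EI.
The prop prevents deflection at 2: R_2 = δ_0/δ_{22} = 4325/243 = 17.8 kN.
Vertical equilibrium: R_1 = ΣP − R_2 = 146.5 − 17.8 = 128.7 kN.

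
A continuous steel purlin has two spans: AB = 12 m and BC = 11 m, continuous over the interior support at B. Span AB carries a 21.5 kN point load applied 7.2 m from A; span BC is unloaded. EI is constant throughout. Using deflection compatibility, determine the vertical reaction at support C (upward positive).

Release continuity at B by inserting a hinge; the redundant is the internal moment M_B. The primary structure is two simply-supported spans AB and BC.
Rotations at B on the released spans (each span's end-slope, ×1/EI):
  span AB: point load 21.5 at a = 7.2: Pab(L + a)/(6LEI) = 198.1/EI
  relative rotation θ_0 = (198.1 + 0)/EI = 198.1/EI
A unit hogging moment at B produces rotation L₁/(3EI) + L₂/(3EI) = 7.667/EI.
Slope continuity at B: θ_0 = M_B·7.667/EI, so M_B = 198.1/7.667 = 25.84 kN·m (hogging).
Span BC, ΣM about C: R_B^{BC}·11 = 0 + 25.84, so R_B^{BC} = 2.35 kN and R_C = 0 − 2.35 = -2.35 kN.

R_C = -2.35 kN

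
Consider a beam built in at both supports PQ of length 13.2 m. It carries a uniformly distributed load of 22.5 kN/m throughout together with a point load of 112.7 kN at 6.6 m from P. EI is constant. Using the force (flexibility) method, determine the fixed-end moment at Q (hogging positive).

M_Q = 512.7 kN·m

Release both end moments; the primary structure is a simply-supported span PQ with redundants M_P and M_Q.
End rotations of the released simple span under the applied load (×1/EI):
  at P: UDL 22.5: wL³/(24EI) = 2156/EI
  at Q: UDL 22.5: wL³/(24EI) = 2156/EI
  at P: point load 112.7 at a = 6.6: Pab(L + b)/(6LEI) = 1227/EI
  at Q: point load 112.7 at a = 6.6: Pab(L + a)/(6LEI) = 1227/EI
  θ_P0 = 3384/EI,  θ_Q0 = 3384/EI
Flexibility coefficients: a unit moment at one end gives L/(3EI) there and L/(6EI) at the far end, so f₁₁ = f₂₂ = 4.4/EI and f₁₂ = f₂₁ = 2.2/EI.
Compatibility — zero rotation at each built-in end:
  4.4 M_P + 2.2 M_Q = 3384
  2.2 M_P + 4.4 M_Q = 3384
Solving the pair gives M_P = 512.7 kN·m and M_Q = 512.7 kN·m (hogging).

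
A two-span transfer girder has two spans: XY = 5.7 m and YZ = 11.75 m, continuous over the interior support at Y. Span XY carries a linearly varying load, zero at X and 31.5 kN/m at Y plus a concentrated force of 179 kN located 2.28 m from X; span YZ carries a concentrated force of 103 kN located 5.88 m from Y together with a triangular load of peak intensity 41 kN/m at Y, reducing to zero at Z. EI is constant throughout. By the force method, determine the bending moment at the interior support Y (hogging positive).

Insert a hinge at Y; M_Y is the redundant, and each span becomes simply supported.
Rotations at Y on the released spans (each span's end-slope, ×1/EI):
  span XY: triangular load, peak 31.5: w₀L³/(45EI) = 129.6/EI
  span XY: point load 179 at a = 2.28: Pab(L + a)/(6LEI) = 325.7/EI
  span YZ: point load 103 at a = 5.88: Pab(L + b)/(6LEI) = 888.5/EI
  span YZ: triangular load, peak 41: w₀L³/(45EI) = 1478/EI
  relative rotation θ_0 = (455.3 + 2367)/EI = 2822/EI
A unit hogging moment at Y produces rotation L₁/(3EI) + L₂/(3EI) = 5.817/EI.
Slope continuity at Y: θ_0 = M_Y·5.817/EI, so M_Y = 2822/5.817 = 485.1 kN·m (hogging).

M_Y = 485.1 kN·m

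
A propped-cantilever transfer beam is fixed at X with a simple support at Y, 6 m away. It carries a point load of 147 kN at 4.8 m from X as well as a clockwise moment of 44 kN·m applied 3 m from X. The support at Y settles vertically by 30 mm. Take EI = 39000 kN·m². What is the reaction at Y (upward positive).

R_Y = 95.49 kN

Take the reaction at Y as the redundant and release it; the primary structure is a cantilever fixed at X.
Free-end deflection of the primary structure under the applied loading (downward +):
  point load 147 at a = 4.8: Pa²(3L − a)/(6EI) = 7451/EI
  clockwise couple 44 at a = 3: M₀a(2L − a)/(2EI) = 594/EI
  δ_0 = 8045/EI
Tip deflection under a unit load at Y: L³/(3EI) = 72/EI.
With EI = 39000 kN·m²: δ_0 = 0.20629 m and δ_{YY} = 0.001846 m/kN.
Compatibility — the beam at Y must follow the support down by 0.03 m: δ_0 − R_Y·δ_{YY} = 0.03, so R_Y = (0.20629 − 0.03)/0.001846 = 95.49 kN.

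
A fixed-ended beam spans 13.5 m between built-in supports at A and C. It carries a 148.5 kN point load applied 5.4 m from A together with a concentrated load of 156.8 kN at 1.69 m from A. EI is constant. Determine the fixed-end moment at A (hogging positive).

M_A = 491.5 kN·m

Take the two fixed-end moments M_A, M_C as redundants; the released structure is the simple span AC.
End rotations of the released simple span under the applied load (×1/EI):
  at A: point load 148.5 at a = 5.4: Pab(L + b)/(6LEI) = 1732/EI
  at C: point load 148.5 at a = 5.4: Pab(L + a)/(6LEI) = 1516/EI
  at A: point load 156.8 at a = 1.69: Pab(L + b)/(6LEI) = 977.9/EI
  at C: point load 156.8 at a = 1.69: Pab(L + a)/(6LEI) = 586.9/EI
  θ_A0 = 2710/EI,  θ_C0 = 2102/EI
Flexibility coefficients: a unit moment at one end gives L/(3EI) there and L/(6EI) at the far end, so f₁₁ = f₂₂ = 4.5/EI and f₁₂ = f₂₁ = 2.25/EI.
Compatibility — zero rotation at each built-in end:
  4.5 M_A + 2.25 M_C = 2710
  2.25 M_A + 4.5 M_C = 2102
Solving the pair gives M_A = 491.5 kN·m and M_C = 221.5 kN·m (hogging).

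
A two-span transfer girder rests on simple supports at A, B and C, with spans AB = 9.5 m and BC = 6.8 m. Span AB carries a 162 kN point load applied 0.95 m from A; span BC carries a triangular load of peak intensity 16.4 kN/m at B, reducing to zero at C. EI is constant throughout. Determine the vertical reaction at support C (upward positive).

Release continuity at B by inserting a hinge; the redundant is the internal moment M_B. The primary structure is two simply-supported spans AB and BC.
End slopes at the hinge B, treating each span as simply supported:
  span AB: point load 162 at a = 0.95: Pab(L + a)/(6LEI) = 241.2/EI
  span BC: triangular load, peak 16.4: w₀L³/(45EI) = 114.6/EI
  relative rotation θ_0 = (241.2 + 114.6)/EI = 355.8/EI
A unit hogging moment at B produces rotation L₁/(3EI) + L₂/(3EI) = 5.433/EI.
Slope continuity at B: θ_0 = M_B·5.433/EI, so M_B = 355.8/5.433 = 65.49 kN·m (hogging).
Span BC, ΣM about C: R_B^{BC}·6.8 = 252.8 + 65.49, so R_B^{BC} = 46.8 kN and R_C = 55.76 − 46.8 = 8.956 kN.

R_C = 8.956 kN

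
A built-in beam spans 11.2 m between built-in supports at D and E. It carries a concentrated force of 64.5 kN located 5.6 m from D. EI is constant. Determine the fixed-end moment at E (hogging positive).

M_E = 90.3 kN·m

Release both end moments; the primary structure is a simply-supported span DE with redundants M_D and M_E.
Simple-span end rotations at D and E under the given loads:
  at D: point load 64.5 at a = 5.6: Pab(L + b)/(6LEI) = 505.7/EI
  at E: point load 64.5 at a = 5.6: Pab(L + a)/(6LEI) = 505.7/EI
  θ_D0 = 505.7/EI,  θ_E0 = 505.7/EI
Flexibility coefficients: a unit moment at one end gives L/(3EI) there and L/(6EI) at the far end, so f₁₁ = f₂₂ = 3.733/EI and f₁₂ = f₂₁ = 1.867/EI.
Compatibility — zero rotation at each built-in end:
  3.733 M_D + 1.867 M_E = 505.7
  1.867 M_D + 3.733 M_E = 505.7
Solving the pair gives M_D = 90.3 kN·m and M_E = 90.3 kN·m (hogging).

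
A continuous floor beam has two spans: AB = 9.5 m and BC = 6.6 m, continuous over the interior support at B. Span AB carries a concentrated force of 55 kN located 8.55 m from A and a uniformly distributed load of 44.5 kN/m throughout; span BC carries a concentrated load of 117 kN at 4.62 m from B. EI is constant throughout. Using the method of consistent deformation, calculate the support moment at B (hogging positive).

M_B = 365.8 kN·m

Take M_B as the redundant. Released structure: two simple spans AB and BC with a hinge at B.
End slopes at the hinge B, treating each span as simply supported:
  span AB: point load 55 at a = 8.55: Pab(L + a)/(6LEI) = 141.5/EI
  span AB: UDL 44.5: wL³/(24EI) = 1590/EI
  span BC: point load 117 at a = 4.62: Pab(L + b)/(6LEI) = 231.9/EI
  relative rotation θ_0 = (1731 + 231.9)/EI = 1963/EI
A unit hogging moment at B produces rotation L₁/(3EI) + L₂/(3EI) = 5.367/EI.
Compatibility: M_B·(L₁+L₂)/(3EI) = θ_0, giving M_B = 365.8 kN·m (hogging).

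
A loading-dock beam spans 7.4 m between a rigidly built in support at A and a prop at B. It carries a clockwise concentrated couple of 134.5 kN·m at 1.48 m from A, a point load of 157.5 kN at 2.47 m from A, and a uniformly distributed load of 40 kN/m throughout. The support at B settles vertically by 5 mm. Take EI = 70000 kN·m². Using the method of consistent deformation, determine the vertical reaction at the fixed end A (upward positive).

R_A = 311.9 kN

Choose R_B as the redundant. The primary structure is the cantilever fixed at A.
Free-end deflection of the primary structure under the applied loading (downward +):
  clockwise couple 134.5 at a = 1.48: M₀a(2L − a)/(2EI) = 1326/EI
  point load 157.5 at a = 2.47: Pa²(3L − a)/(6EI) = 3160/EI
  UDL 40: wL⁴/(8EI) = 14993/EI
  δ_0 = 19479/EI
Tip deflection under a unit load at B: L³/(3EI) = 135.1/EI.
With EI = 70000 kN·m²: δ_0 = 0.27827 m and δ_{BB} = 0.00193 m/kN.
Compatibility — the beam at B must follow the support down by 0.005 m: δ_0 − R_B·δ_{BB} = 0.005, so R_B = (0.27827 − 0.005)/0.00193 = 141.6 kN.
Vertical equilibrium: R_A = ΣP − R_B = 453.5 − 141.6 = 311.9 kN.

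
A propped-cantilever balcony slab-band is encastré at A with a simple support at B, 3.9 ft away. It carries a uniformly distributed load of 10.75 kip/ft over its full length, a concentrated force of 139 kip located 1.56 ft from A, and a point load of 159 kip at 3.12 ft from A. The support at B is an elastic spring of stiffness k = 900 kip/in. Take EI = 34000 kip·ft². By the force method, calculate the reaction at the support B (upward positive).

Remove the prop at B; the released (primary) structure is a cantilever built in at A.
Primary-structure tip deflection at B by superposition:
  UDL 10.75: wL⁴/(8EI) = 310.9/EI
  point load 139 at a = 1.56: Pa²(3L − a)/(6EI) = 571.7/EI
  point load 159 at a = 3.12: Pa²(3L − a)/(6EI) = 2213/EI
  δ_0 = 3096/EI
Flexibility coefficient — unit upward force at B: δ_{BB} = L³/(3EI) = 19.77/EI.
With EI = 34000 kip·ft²: δ_0 = 0.091055 ft and δ_{BB} = 0.000582 ft/kip.
Compatibility — the spring shortens by R_B/k under the reaction it provides: δ_0 − R_B·δ_{BB} = R_B/k. With 1/k = 1/(900×12) ft/kip = 0.000093 ft/kip, R_B = δ_0 / (δ_{BB} + 1/k) = 0.091055 / (0.000582 + 0.000093) = 135.1 kip.

R_B = 135.1 kip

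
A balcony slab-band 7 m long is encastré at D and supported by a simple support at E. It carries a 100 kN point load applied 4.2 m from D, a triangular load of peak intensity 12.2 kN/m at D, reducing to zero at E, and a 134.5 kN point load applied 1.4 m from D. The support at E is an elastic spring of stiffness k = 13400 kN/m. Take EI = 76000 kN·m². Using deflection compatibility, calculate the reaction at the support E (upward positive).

R_E = 56.47 kN

Take the reaction at E as the redundant and release it; the primary structure is a cantilever fixed at D.
Deflection at E on the released cantilever, summing each load's contribution:
  point load 100 at a = 4.2: Pa²(3L − a)/(6EI) = 4939/EI
  triangular load, peak 12.2 at the fixed end: w₀L⁴/(30EI) = 976.4/EI
  point load 134.5 at a = 1.4: Pa²(3L − a)/(6EI) = 861.2/EI
  δ_0 = 6777/EI
Tip deflection under a unit load at E: L³/(3EI) = 114.3/EI.
With EI = 76000 kN·m²: δ_0 = 0.089168 m and δ_{EE} = 0.001504 m/kN.
Compatibility — the spring shortens by R_E/k under the reaction it provides: δ_0 − R_E·δ_{EE} = R_E/k. With 1/k = 0.000075 m/kN, R_E = δ_0 / (δ_{EE} + 1/k) = 0.089168 / (0.001504 + 0.000075) = 56.47 kN.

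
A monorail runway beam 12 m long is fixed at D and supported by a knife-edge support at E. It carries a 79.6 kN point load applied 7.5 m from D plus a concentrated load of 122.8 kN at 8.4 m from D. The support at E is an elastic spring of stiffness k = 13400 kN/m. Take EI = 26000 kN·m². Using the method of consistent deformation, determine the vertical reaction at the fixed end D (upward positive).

Take the reaction at E as the redundant and release it; the primary structure is a cantilever fixed at D.
Deflection at E on the released cantilever, summing each load's contribution:
  point load 79.6 at a = 7.5: Pa²(3L − a)/(6EI) = 21268/EI
  point load 122.8 at a = 8.4: Pa²(3L − a)/(6EI) = 39858/EI
  δ_0 = 61126/EI
Tip deflection under a unit load at E: L³/(3EI) = 576/EI.
With EI = 26000 kN·m²: δ_0 = 2.351 m and δ_{EE} = 0.022154 m/kN.
Compatibility — the spring shortens by R_E/k under the reaction it provides: δ_0 − R_E·δ_{EE} = R_E/k. With 1/k = 0.000075 m/kN, R_E = δ_0 / (δ_{EE} + 1/k) = 2.351 / (0.022154 + 0.000075) = 105.8 kN.
Vertical equilibrium: R_D = ΣP − R_E = 202.4 − 105.8 = 96.63 kN.

R_D = 96.63 kN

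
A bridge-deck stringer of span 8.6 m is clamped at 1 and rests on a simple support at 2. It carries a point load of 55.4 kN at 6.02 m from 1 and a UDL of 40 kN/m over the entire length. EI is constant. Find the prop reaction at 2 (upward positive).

Remove the prop at 2; the released (primary) structure is a cantilever built in at 1.
Free-end deflection of the primary structure under the applied loading (downward +):
  point load 55.4 at a = 6.02: Pa²(3L − a)/(6EI) = 6619/EI
  UDL 40: wL⁴/(8EI) = 27350/EI
  δ_0 = 33969/EI
Tip deflection under a unit load at 2: L³/(3EI) = 212/EI.
The prop prevents deflection at 2: R_2 = δ_0/δ_{22} = 33969/212 = 160.2 kN.

R_2 = 160.2 kN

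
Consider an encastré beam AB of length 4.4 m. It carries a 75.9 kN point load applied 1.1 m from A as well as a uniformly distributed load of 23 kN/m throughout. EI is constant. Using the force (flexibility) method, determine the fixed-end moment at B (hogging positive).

M_B = 52.76 kN·m

Release both end moments; the primary structure is a simply-supported span AB with redundants M_A and M_B.
On the primary (simply-supported) span, the end slopes from the loading are:
  at A: point load 75.9 at a = 1.1: Pab(L + b)/(6LEI) = 80.36/EI
  at B: point load 75.9 at a = 1.1: Pab(L + a)/(6LEI) = 57.4/EI
  at A: UDL 23: wL³/(24EI) = 81.63/EI
  at B: UDL 23: wL³/(24EI) = 81.63/EI
  θ_A0 = 162/EI,  θ_B0 = 139/EI
Flexibility coefficients: a unit moment at one end gives L/(3EI) there and L/(6EI) at the far end, so f₁₁ = f₂₂ = 1.467/EI and f₁₂ = f₂₁ = 0.7333/EI.
Compatibility — zero rotation at each built-in end:
  1.467 M_A + 0.7333 M_B = 162
  0.7333 M_A + 1.467 M_B = 139
Solving the pair gives M_A = 84.07 kN·m and M_B = 52.76 kN·m (hogging).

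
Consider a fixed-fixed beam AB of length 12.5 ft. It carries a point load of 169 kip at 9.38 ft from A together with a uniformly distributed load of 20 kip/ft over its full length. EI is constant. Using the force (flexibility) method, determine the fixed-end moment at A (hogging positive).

Take the two fixed-end moments M_A, M_B as redundants; the released structure is the simple span AB.
Simple-span end rotations at A and B under the given loads:
  at A: point load 169 at a = 9.38: Pab(L + b)/(6LEI) = 1030/EI
  at B: point load 169 at a = 9.38: Pab(L + a)/(6LEI) = 1443/EI
  at A: UDL 20: wL³/(24EI) = 1628/EI
  at B: UDL 20: wL³/(24EI) = 1628/EI
  θ_A0 = 2658/EI,  θ_B0 = 3070/EI
Flexibility coefficients: a unit moment at one end gives L/(3EI) there and L/(6EI) at the far end, so f₁₁ = f₂₂ = 4.167/EI and f₁₂ = f₂₁ = 2.083/EI.
Compatibility — zero rotation at each built-in end:
  4.167 M_A + 2.083 M_B = 2658
  2.083 M_A + 4.167 M_B = 3070
Solving the pair gives M_A = 359.2 kip·ft and M_B = 557.3 kip·ft (hogging).

M_A = 359.2 kip·ft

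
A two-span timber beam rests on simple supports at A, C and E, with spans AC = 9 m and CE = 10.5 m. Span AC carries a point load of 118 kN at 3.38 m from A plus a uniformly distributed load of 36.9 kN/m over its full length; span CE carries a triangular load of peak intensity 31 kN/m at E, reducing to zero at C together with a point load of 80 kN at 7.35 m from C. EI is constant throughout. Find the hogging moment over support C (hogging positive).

M_C = 420.6 kN·m

Insert a hinge at C; M_C is the redundant, and each span becomes simply supported.
Rotations at C on the released spans (each span's end-slope, ×1/EI):
  span AC: point load 118 at a = 3.38: Pab(L + a)/(6LEI) = 513.9/EI
  span AC: UDL 36.9: wL³/(24EI) = 1121/EI
  span CE: triangular load, peak 31: 7w₀L³/(360EI) = 697.8/EI
  span CE: point load 80 at a = 7.35: Pab(L + b)/(6LEI) = 401.3/EI
  relative rotation θ_0 = (1635 + 1099)/EI = 2734/EI
A unit hogging moment at C produces rotation L₁/(3EI) + L₂/(3EI) = 6.5/EI.
Compatibility: M_C·(L₁+L₂)/(3EI) = θ_0, giving M_C = 420.6 kN·m (hogging).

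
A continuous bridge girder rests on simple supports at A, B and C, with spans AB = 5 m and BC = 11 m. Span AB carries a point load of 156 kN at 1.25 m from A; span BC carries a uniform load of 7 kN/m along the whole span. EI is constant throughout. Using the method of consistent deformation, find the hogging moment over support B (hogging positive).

M_B = 101.4 kN·m

Take M_B as the redundant. Released structure: two simple spans AB and BC with a hinge at B.
Discontinuity in slope at B on the released structure — sum the simple-span end rotations:
  span AB: point load 156 at a = 1.25: Pab(L + a)/(6LEI) = 152.3/EI
  span BC: UDL 7: wL³/(24EI) = 388.2/EI
  relative rotation θ_0 = (152.3 + 388.2)/EI = 540.6/EI
A unit hogging moment at B produces rotation L₁/(3EI) + L₂/(3EI) = 5.333/EI.
Slope continuity at B: θ_0 = M_B·5.333/EI, so M_B = 540.6/5.333 = 101.4 kN·m (hogging).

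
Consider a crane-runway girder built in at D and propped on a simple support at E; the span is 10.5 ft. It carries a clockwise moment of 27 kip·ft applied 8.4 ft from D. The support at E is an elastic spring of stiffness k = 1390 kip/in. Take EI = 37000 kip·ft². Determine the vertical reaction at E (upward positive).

Remove the prop at E; the released (primary) structure is a cantilever built in at D.
Free-end deflection of the primary structure under the applied loading (downward +):
  clockwise couple 27 at a = 8.4: M₀a(2L − a)/(2EI) = 1429/EI
Flexibility coefficient — unit upward force at E: δ_{EE} = L³/(3EI) = 385.9/EI.
With EI = 37000 kip·ft²: δ_0 = 0.038617 ft and δ_{EE} = 0.010429 ft/kip.
Compatibility — the spring shortens by R_E/k under the reaction it provides: δ_0 − R_E·δ_{EE} = R_E/k. With 1/k = 1/(1390×12) ft/kip = 0.00006 ft/kip, R_E = δ_0 / (δ_{EE} + 1/k) = 0.038617 / (0.010429 + 0.00006) = 3.682 kip.

R_E = 3.682 kip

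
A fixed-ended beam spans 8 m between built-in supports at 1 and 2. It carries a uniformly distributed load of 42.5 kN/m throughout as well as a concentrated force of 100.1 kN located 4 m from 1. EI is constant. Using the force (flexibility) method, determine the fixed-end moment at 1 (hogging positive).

Take the two fixed-end moments M_1, M_2 as redundants; the released structure is the simple span 12.
End rotations of the released simple span under the applied load (×1/EI):
  at 1: UDL 42.5: wL³/(24EI) = 906.7/EI
  at 2: UDL 42.5: wL³/(24EI) = 906.7/EI
  at 1: point load 100.1 at a = 4: Pab(L + b)/(6LEI) = 400.4/EI
  at 2: point load 100.1 at a = 4: Pab(L + a)/(6LEI) = 400.4/EI
  θ_10 = 1307/EI,  θ_20 = 1307/EI
Flexibility coefficients: a unit moment at one end gives L/(3EI) there and L/(6EI) at the far end, so f₁₁ = f₂₂ = 2.667/EI and f₁₂ = f₂₁ = 1.333/EI.
Compatibility — zero rotation at each built-in end:
  2.667 M_1 + 1.333 M_2 = 1307
  1.333 M_1 + 2.667 M_2 = 1307
Solving the pair gives M_1 = 326.8 kN·m and M_2 = 326.8 kN·m (hogging).

M_1 = 326.8 kN·m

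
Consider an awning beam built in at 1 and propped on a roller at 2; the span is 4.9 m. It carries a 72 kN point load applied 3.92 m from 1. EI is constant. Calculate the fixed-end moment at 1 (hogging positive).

M_1 = 33.87 kN·m

Release the roller at 2. Primary structure: cantilever fixed at 1.
Primary-structure tip deflection at 2 by superposition:
  point load 72 at a = 3.92: Pa²(3L − a)/(6EI) = 1988/EI
Tip deflection under a unit load at 2: L³/(3EI) = 39.22/EI.
Compatibility at 2: δ_0 − R_2·δ_{22} = 0, so R_2 = 1988/39.22 = 50.69 kN.
Moment equilibrium about 1: M_1 = Σ(load moments about 1) − R_2·L = 282.2 − 50.69×4.9 = 33.87 kN·m.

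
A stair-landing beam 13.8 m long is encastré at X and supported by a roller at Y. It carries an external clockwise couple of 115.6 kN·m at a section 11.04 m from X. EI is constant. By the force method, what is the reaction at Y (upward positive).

Choose R_Y as the redundant. The primary structure is the cantilever fixed at X.
Primary-structure tip deflection at Y by superposition:
  clockwise couple 115.6 at a = 11.04: M₀a(2L − a)/(2EI) = 10567/EI
Tip deflection under a unit load at Y: L³/(3EI) = 876/EI.
The prop prevents deflection at Y: R_Y = δ_0/δ_{YY} = 10567/876 = 12.06 kN.

R_Y = 12.06 kN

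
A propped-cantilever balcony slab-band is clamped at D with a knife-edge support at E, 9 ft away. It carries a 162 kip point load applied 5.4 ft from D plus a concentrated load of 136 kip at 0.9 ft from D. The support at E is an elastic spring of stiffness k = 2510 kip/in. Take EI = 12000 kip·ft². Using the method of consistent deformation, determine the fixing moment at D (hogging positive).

Remove the prop at E; the released (primary) structure is a cantilever built in at D.
Deflection at E on the released cantilever, summing each load's contribution:
  point load 162 at a = 5.4: Pa²(3L − a)/(6EI) = 17006/EI
  point load 136 at a = 0.9: Pa²(3L − a)/(6EI) = 479.2/EI
  δ_0 = 17485/EI
Tip deflection under a unit load at E: L³/(3EI) = 243/EI.
With EI = 12000 kip·ft²: δ_0 = 1.4571 ft and δ_{EE} = 0.02025 ft/kip.
Compatibility — the spring shortens by R_E/k under the reaction it provides: δ_0 − R_E·δ_{EE} = R_E/k. With 1/k = 1/(2510×12) ft/kip = 0.000033 ft/kip, R_E = δ_0 / (δ_{EE} + 1/k) = 1.4571 / (0.02025 + 0.000033) = 71.84 kip.
Moment equilibrium about D: M_D = Σ(load moments about D) − R_E·L = 997.2 − 71.84×9 = 350.7 kip·ft.

M_D = 350.7 kip·ft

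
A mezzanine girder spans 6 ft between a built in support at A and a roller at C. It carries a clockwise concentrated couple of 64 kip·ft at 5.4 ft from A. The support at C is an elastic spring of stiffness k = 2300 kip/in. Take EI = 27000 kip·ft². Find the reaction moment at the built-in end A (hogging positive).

Take the reaction at C as the redundant and release it; the primary structure is a cantilever fixed at A.
Deflection at C on the released cantilever, summing each load's contribution:
  clockwise couple 64 at a = 5.4: M₀a(2L − a)/(2EI) = 1140/EI
Tip deflection under a unit load at C: L³/(3EI) = 72/EI.
With EI = 27000 kip·ft²: δ_0 = 0.04224 ft and δ_{CC} = 0.002667 ft/kip.
Compatibility — the spring shortens by R_C/k under the reaction it provides: δ_0 − R_C·δ_{CC} = R_C/k. With 1/k = 1/(2300×12) ft/kip = 0.000036 ft/kip, R_C = δ_0 / (δ_{CC} + 1/k) = 0.04224 / (0.002667 + 0.000036) = 15.63 kip.
Moment equilibrium about A: M_A = Σ(load moments about A) − R_C·L = 64 − 15.63×6 = -29.77 kip·ft.

M_A = -29.77 kip·ft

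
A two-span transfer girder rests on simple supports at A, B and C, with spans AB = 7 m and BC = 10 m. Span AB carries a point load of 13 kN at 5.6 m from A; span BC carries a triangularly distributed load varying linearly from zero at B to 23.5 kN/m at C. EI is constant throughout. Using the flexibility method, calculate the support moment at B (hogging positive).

Insert a hinge at B; M_B is the redundant, and each span becomes simply supported.
End slopes at the hinge B, treating each span as simply supported:
  span AB: point load 13 at a = 5.6: Pab(L + a)/(6LEI) = 30.58/EI
  span BC: triangular load, peak 23.5: 7w₀L³/(360EI) = 456.9/EI
  relative rotation θ_0 = (30.58 + 456.9)/EI = 487.5/EI
A unit hogging moment at B produces rotation L₁/(3EI) + L₂/(3EI) = 5.667/EI.
Compatibility: M_B·(L₁+L₂)/(3EI) = θ_0, giving M_B = 86.03 kN·m (hogging).

M_B = 86.03 kN·m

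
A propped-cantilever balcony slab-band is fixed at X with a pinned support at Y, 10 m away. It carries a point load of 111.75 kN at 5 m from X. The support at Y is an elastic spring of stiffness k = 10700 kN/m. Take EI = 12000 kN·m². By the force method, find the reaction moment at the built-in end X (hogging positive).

M_X = 210.7 kN·m

Take the reaction at Y as the redundant and release it; the primary structure is a cantilever fixed at X.
Primary-structure tip deflection at Y by superposition:
  point load 111.75 at a = 5: Pa²(3L − a)/(6EI) = 11641/EI
Flexibility coefficient — unit upward force at Y: δ_{YY} = L³/(3EI) = 333.3/EI.
With EI = 12000 kN·m²: δ_0 = 0.97005 m and δ_{YY} = 0.027778 m/kN.
Compatibility — the spring shortens by R_Y/k under the reaction it provides: δ_0 − R_Y·δ_{YY} = R_Y/k. With 1/k = 0.000093 m/kN, R_Y = δ_0 / (δ_{YY} + 1/k) = 0.97005 / (0.027778 + 0.000093) = 34.8 kN.
Moment equilibrium about X: M_X = Σ(load moments about X) − R_Y·L = 558.8 − 34.8×10 = 210.7 kN·m.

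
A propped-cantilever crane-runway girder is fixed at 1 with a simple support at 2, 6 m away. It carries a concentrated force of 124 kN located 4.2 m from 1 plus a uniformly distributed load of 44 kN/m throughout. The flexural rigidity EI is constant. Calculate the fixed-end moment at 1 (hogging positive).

M_1 = 299.6 kN·m

Release the roller at 2. Primary structure: cantilever fixed at 1.
Downward deflection at the released point 2 due to the loads:
  point load 124 at a = 4.2: Pa²(3L − a)/(6EI) = 5031/EI
  UDL 44: wL⁴/(8EI) = 7128/EI
  δ_0 = 12159/EI
Flexibility coefficient — unit upward force at 2: δ_{22} = L³/(3EI) = 72/EI.
Compatibility at 2: δ_0 − R_2·δ_{22} = 0, so R_2 = 12159/72 = 168.9 kN.
Moment equilibrium about 1: M_1 = Σ(load moments about 1) − R_2·L = 1313 − 168.9×6 = 299.6 kN·m.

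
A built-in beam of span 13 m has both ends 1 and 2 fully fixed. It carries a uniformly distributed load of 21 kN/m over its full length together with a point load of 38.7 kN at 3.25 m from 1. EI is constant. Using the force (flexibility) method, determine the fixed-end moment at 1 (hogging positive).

M_1 = 366.5 kN·m

Release both end moments; the primary structure is a simply-supported span 12 with redundants M_1 and M_2.
On the primary (simply-supported) span, the end slopes from the loading are:
  at 1: UDL 21: wL³/(24EI) = 1922/EI
  at 2: UDL 21: wL³/(24EI) = 1922/EI
  at 1: point load 38.7 at a = 3.25: Pab(L + b)/(6LEI) = 357.7/EI
  at 2: point load 38.7 at a = 3.25: Pab(L + a)/(6LEI) = 255.5/EI
  θ_10 = 2280/EI,  θ_20 = 2178/EI
Flexibility coefficients: a unit moment at one end gives L/(3EI) there and L/(6EI) at the far end, so f₁₁ = f₂₂ = 4.333/EI and f₁₂ = f₂₁ = 2.167/EI.
Compatibility — zero rotation at each built-in end:
  4.333 M_1 + 2.167 M_2 = 2280
  2.167 M_1 + 4.333 M_2 = 2178
Solving the pair gives M_1 = 366.5 kN·m and M_2 = 319.3 kN·m (hogging).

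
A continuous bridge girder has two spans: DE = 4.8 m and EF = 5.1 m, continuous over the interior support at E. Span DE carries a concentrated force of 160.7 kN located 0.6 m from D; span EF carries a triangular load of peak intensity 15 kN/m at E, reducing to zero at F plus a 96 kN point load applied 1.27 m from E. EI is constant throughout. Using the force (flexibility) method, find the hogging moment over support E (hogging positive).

M_E = 77.7 kN·m

Release continuity at E by inserting a hinge; the redundant is the internal moment M_E. The primary structure is two simply-supported spans DE and EF.
Discontinuity in slope at E on the released structure — sum the simple-span end rotations:
  span DE: point load 160.7 at a = 0.6: Pab(L + a)/(6LEI) = 75.93/EI
  span EF: triangular load, peak 15: w₀L³/(45EI) = 44.22/EI
  span EF: point load 96 at a = 1.27: Pab(L + b)/(6LEI) = 136.3/EI
  relative rotation θ_0 = (75.93 + 180.5)/EI = 256.4/EI
A unit hogging moment at E produces rotation L₁/(3EI) + L₂/(3EI) = 3.3/EI.
Slope continuity at E: θ_0 = M_E·3.3/EI, so M_E = 256.4/3.3 = 77.7 kN·m (hogging).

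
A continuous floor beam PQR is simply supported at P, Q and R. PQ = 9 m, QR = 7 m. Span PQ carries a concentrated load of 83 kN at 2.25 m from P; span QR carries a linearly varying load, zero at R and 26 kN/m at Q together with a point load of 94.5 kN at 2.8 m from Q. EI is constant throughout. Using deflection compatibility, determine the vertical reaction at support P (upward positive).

R_P = 46.48 kN

Insert a hinge at Q; M_Q is the redundant, and each span becomes simply supported.
End slopes at the hinge Q, treating each span as simply supported:
  span PQ: point load 83 at a = 2.25: Pab(L + a)/(6LEI) = 262.6/EI
  span QR: triangular load, peak 26: w₀L³/(45EI) = 198.2/EI
  span QR: point load 94.5 at a = 2.8: Pab(L + b)/(6LEI) = 296.4/EI
  relative rotation θ_0 = (262.6 + 494.5)/EI = 757.1/EI
A unit hogging moment at Q produces rotation L₁/(3EI) + L₂/(3EI) = 5.333/EI.
Slope continuity at Q: θ_0 = M_Q·5.333/EI, so M_Q = 757.1/5.333 = 142 kN·m (hogging).
Span PQ, ΣM about P with M_Q applied at Q: R_Q^{PQ}·9 = 186.8 + 142, so R_Q^{PQ} = 36.52 kN and R_P = 83 − 36.52 = 46.48 kN.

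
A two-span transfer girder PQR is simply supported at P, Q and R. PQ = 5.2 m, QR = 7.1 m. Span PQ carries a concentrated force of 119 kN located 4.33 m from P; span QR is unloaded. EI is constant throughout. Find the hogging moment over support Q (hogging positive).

Take M_Q as the redundant. Released structure: two simple spans PQ and QR with a hinge at Q.
End slopes at the hinge Q, treating each span as simply supported:
  span PQ: point load 119 at a = 4.33: Pab(L + a)/(6LEI) = 136.9/EI
  relative rotation θ_0 = (136.9 + 0)/EI = 136.9/EI
A unit hogging moment at Q produces rotation L₁/(3EI) + L₂/(3EI) = 4.1/EI.
Compatibility: M_Q·(L₁+L₂)/(3EI) = θ_0, giving M_Q = 33.4 kN·m (hogging).

M_Q = 33.4 kN·m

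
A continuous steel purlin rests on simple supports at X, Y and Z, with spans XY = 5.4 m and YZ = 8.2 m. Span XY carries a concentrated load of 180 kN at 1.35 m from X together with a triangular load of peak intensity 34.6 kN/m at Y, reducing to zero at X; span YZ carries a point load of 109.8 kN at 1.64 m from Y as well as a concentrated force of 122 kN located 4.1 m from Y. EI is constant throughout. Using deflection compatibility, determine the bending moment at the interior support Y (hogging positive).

Release continuity at Y by inserting a hinge; the redundant is the internal moment M_Y. The primary structure is two simply-supported spans XY and YZ.
End slopes at the hinge Y, treating each span as simply supported:
  span XY: point load 180 at a = 1.35: Pab(L + a)/(6LEI) = 205/EI
  span XY: triangular load, peak 34.6: w₀L³/(45EI) = 121.1/EI
  span YZ: point load 109.8 at a = 1.64: Pab(L + b)/(6LEI) = 354.4/EI
  span YZ: point load 122 at a = 4.1: Pab(L + b)/(6LEI) = 512.7/EI
  relative rotation θ_0 = (326.1 + 867.1)/EI = 1193/EI
A unit hogging moment at Y produces rotation L₁/(3EI) + L₂/(3EI) = 4.533/EI.
Compatibility: M_Y·(L₁+L₂)/(3EI) = θ_0, giving M_Y = 263.2 kN·m (hogging).

M_Y = 263.2 kN·m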